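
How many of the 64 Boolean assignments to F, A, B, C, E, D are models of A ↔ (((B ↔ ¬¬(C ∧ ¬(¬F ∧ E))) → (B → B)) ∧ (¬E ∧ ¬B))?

Initial set: {(A ↔ (((B ↔ ¬¬(C ∧ ¬(¬F ∧ E))) → (B → B)) ∧ (¬E ∧ ¬B)))}.
(A ↔ (((B ↔ ¬¬(C ∧ ¬(¬F ∧ E))) → (B → B)) ∧ (¬E ∧ ¬B))): β-rule — branch into A, (((B ↔ ¬¬(C ∧ ¬(¬F ∧ E))) → (B → B)) ∧ (¬E ∧ ¬B))  //  ¬A, ¬(((B ↔ ¬¬(C ∧ ¬(¬F ∧ E))) → (B → B)) ∧ (¬E ∧ ¬B)).
  branch 1 (add A, (((B ↔ ¬¬(C ∧ ¬(¬F ∧ E))) → (B → B)) ∧ (¬E ∧ ¬B))):
    (((B ↔ ¬¬(C ∧ ¬(¬F ∧ E))) → (B → B)) ∧ (¬E ∧ ¬B)): α-rule — add ((B ↔ ¬¬(C ∧ ¬(¬F ∧ E))) → (B → B)), (¬E ∧ ¬B).
    (¬E ∧ ¬B): α-rule — add ¬E, ¬B.
    ((B ↔ ¬¬(C ∧ ¬(¬F ∧ E))) → (B → B)): β-rule — branch into ¬(B ↔ ¬¬(C ∧ ¬(¬F ∧ E)))  //  (B → B).
      branch 1.1 (add ¬(B ↔ ¬¬(C ∧ ¬(¬F ∧ E)))):
        ¬(B ↔ ¬¬(C ∧ ¬(¬F ∧ E))): β-rule — branch into B, ¬¬¬(C ∧ ¬(¬F ∧ E))  //  ¬B, ¬¬(C ∧ ¬(¬F ∧ E)).
          branch 1.1.1 (add B, ¬¬¬(C ∧ ¬(¬F ∧ E))):
            × closes — contains both B and ¬B.
          branch 1.1.2 (add ¬B, ¬¬(C ∧ ¬(¬F ∧ E))):
            ¬¬(C ∧ ¬(¬F ∧ E)): drop double negation, giving (C ∧ ¬(¬F ∧ E)).
            (C ∧ ¬(¬F ∧ E)): α-rule — add C, ¬(¬F ∧ E).
            ¬(¬F ∧ E): β-rule — branch into ¬¬F  //  ¬E.
              branch 1.1.2.1 (add ¬¬F):
                ○ open, literals {A=T, B=F, C=T, E=F, F=T}.
              branch 1.1.2.2 (add ¬E):
                ○ open, literals {A=T, B=F, C=T, E=F}.
      branch 1.2 (add (B → B)):
        (B → B): β-rule — branch into ¬B  //  B.
          branch 1.2.1 (add ¬B):
            ○ open, literals {A=T, B=F, E=F}.
          branch 1.2.2 (add B):
            × closes — contains both B and ¬B.
  branch 2 (add ¬A, ¬(((B ↔ ¬¬(C ∧ ¬(¬F ∧ E))) → (B → B)) ∧ (¬E ∧ ¬B))):
    ¬(((B ↔ ¬¬(C ∧ ¬(¬F ∧ E))) → (B → B)) ∧ (¬E ∧ ¬B)): β-rule — branch into ¬((B ↔ ¬¬(C ∧ ¬(¬F ∧ E))) → (B → B))  //  ¬(¬E ∧ ¬B).
      branch 2.1 (add ¬((B ↔ ¬¬(C ∧ ¬(¬F ∧ E))) → (B → B))):
        ¬((B ↔ ¬¬(C ∧ ¬(¬F ∧ E))) → (B → B)): α-rule — add (B ↔ ¬¬(C ∧ ¬(¬F ∧ E))), ¬(B → B).
        ¬(B → B): α-rule — add B, ¬B.
        × closes — contains both B and ¬B.
      branch 2.2 (add ¬(¬E ∧ ¬B)):
        ¬(¬E ∧ ¬B): β-rule — branch into ¬¬E  //  ¬¬B.
          branch 2.2.1 (add ¬¬E):
            ○ open, literals {A=F, E=T}.
          branch 2.2.2 (add ¬¬B):
            ○ open, literals {A=F, B=T}.
3 branches closed, 5 open.
Each open branch fixes some atoms; the unmentioned ones are free. Counting distinct full assignments: branch {A=T, B=F, C=T, E=F, F=T} (D) contributes 2 new; branch {A=T, B=F, C=T, E=F} (F, D) contributes 2 new; branch {A=T, B=F, E=F} (F, C, D) contributes 4 new; branch {A=F, E=T} (F, B, C, D) contributes 16 new; branch {A=F, B=T} (F, C, E, D) contributes 8 new. Total: 32.

32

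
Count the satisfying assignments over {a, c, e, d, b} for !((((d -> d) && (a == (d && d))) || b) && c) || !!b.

28

Initial set: {(!((((d -> d) && (a == (d && d))) || b) && c) || !!b)}.
(!((((d -> d) && (a == (d && d))) || b) && c) || !!b): β-rule — branch into !((((d -> d) && (a == (d && d))) || b) && c)  //  !!b.
  branch 1 (add !((((d -> d) && (a == (d && d))) || b) && c)):
    !((((d -> d) && (a == (d && d))) || b) && c): β-rule — branch into !(((d -> d) && (a == (d && d))) || b)  //  !c.
      branch 1.1 (add !(((d -> d) && (a == (d && d))) || b)):
        !(((d -> d) && (a == (d && d))) || b): α-rule — add !((d -> d) && (a == (d && d))), !b.
        !((d -> d) && (a == (d && d))): β-rule — branch into !(d -> d)  //  !(a == (d && d)).
          branch 1.1.1 (add !(d -> d)):
            !(d -> d): α-rule — add d, !d.
            × closes — contains both d and !d.
          branch 1.1.2 (add !(a == (d && d))):
            !(a == (d && d)): β-rule — branch into a, !(d && d)  //  !a, (d && d).
              branch 1.1.2.1 (add a, !(d && d)):
                !(d && d): β-rule — branch into !d  //  !d.
                  branch 1.1.2.1.1 (add !d):
                    ○ open, literals {a=true, b=false, d=false}.
                  branch 1.1.2.1.2 (add !d):
                    ○ open, literals {a=true, b=false, d=false}.
              branch 1.1.2.2 (add !a, (d && d)):
                (d && d): α-rule — add d, d.
                ○ open, literals {a=false, b=false, d=true}.
      branch 1.2 (add !c):
        ○ open, literals {c=false}.
  branch 2 (add !!b):
    !!b: drop double negation, giving b.
    ○ open, literals {b=true}.
1 branch closed, 5 open.
Each open branch fixes some atoms; the unmentioned ones are free. Counting distinct full assignments: branch {a=true, b=false, d=false} (c, e) contributes 4 new; branch {a=true, b=false, d=false} (c, e) contributes 0 new; branch {a=false, b=false, d=true} (c, e) contributes 4 new; branch {c=false} (a, e, d, b) contributes 12 new; branch {b=true} (a, c, e, d) contributes 8 new. Total: 28.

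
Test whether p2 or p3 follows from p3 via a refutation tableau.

Yes

Initial set: {p3; not (p2 or p3)}.
not (p2 or p3): α-rule — add not p2, not p3.
× closes — contains both p3 and not p3.
All 1 branch closes.
Every branch closed, so the premises entail the conclusion.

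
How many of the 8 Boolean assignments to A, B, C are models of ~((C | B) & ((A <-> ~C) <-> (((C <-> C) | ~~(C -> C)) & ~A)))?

Initial set: {~((C | B) & ((A <-> ~C) <-> (((C <-> C) | ~~(C -> C)) & ~A)))}.
~((C | B) & ((A <-> ~C) <-> (((C <-> C) | ~~(C -> C)) & ~A))): β-rule — branch into ~(C | B)  //  ~((A <-> ~C) <-> (((C <-> C) | ~~(C -> C)) & ~A)).
  branch 1 (add ~(C | B)):
    ~(C | B): α-rule — add ~C, ~B.
    ○ open, literals {B=F, C=F}.
  branch 2 (add ~((A <-> ~C) <-> (((C <-> C) | ~~(C -> C)) & ~A))):
    ~((A <-> ~C) <-> (((C <-> C) | ~~(C -> C)) & ~A)): β-rule — branch into (A <-> ~C), ~(((C <-> C) | ~~(C -> C)) & ~A)  //  ~(A <-> ~C), (((C <-> C) | ~~(C -> C)) & ~A).
      branch 2.1 (add (A <-> ~C), ~(((C <-> C) | ~~(C -> C)) & ~A)):
        (A <-> ~C): β-rule — branch into A, ~C  //  ~A, ~~C.
          branch 2.1.1 (add A, ~C):
            ~(((C <-> C) | ~~(C -> C)) & ~A): β-rule — branch into ~((C <-> C) | ~~(C -> C))  //  ~~A.
              branch 2.1.1.1 (add ~((C <-> C) | ~~(C -> C))):
                ~((C <-> C) | ~~(C -> C)): α-rule — add ~(C <-> C), ~~~(C -> C).
                ~~~(C -> C): drop double negation, giving ~(C -> C).
                ~(C -> C): α-rule — add C, ~C.
                × closes — contains both C and ~C.
              branch 2.1.1.2 (add ~~A):
                ○ open, literals {A=T, C=F}.
          branch 2.1.2 (add ~A, ~~C):
            ~(((C <-> C) | ~~(C -> C)) & ~A): β-rule — branch into ~((C <-> C) | ~~(C -> C))  //  ~~A.
              branch 2.1.2.1 (add ~((C <-> C) | ~~(C -> C))):
                ~((C <-> C) | ~~(C -> C)): α-rule — add ~(C <-> C), ~~~(C -> C).
                ~~~(C -> C): drop double negation, giving ~(C -> C).
                ~(C -> C): α-rule — add C, ~C.
                × closes — contains both C and ~C.
              branch 2.1.2.2 (add ~~A):
                × closes — contains both A and ~A.
      branch 2.2 (add ~(A <-> ~C), (((C <-> C) | ~~(C -> C)) & ~A)):
        (((C <-> C) | ~~(C -> C)) & ~A): α-rule — add ((C <-> C) | ~~(C -> C)), ~A.
        ~(A <-> ~C): β-rule — branch into A, ~~C  //  ~A, ~C.
          branch 2.2.1 (add A, ~~C):
            × closes — contains both A and ~A.
          branch 2.2.2 (add ~A, ~C):
            ((C <-> C) | ~~(C -> C)): β-rule — branch into (C <-> C)  //  ~~(C -> C).
              branch 2.2.2.1 (add (C <-> C)):
                (C <-> C): β-rule — branch into C, C  //  ~C, ~C.
                  branch 2.2.2.1.1 (add C, C):
                    × closes — contains both C and ~C.
                  branch 2.2.2.1.2 (add ~C, ~C):
                    ○ open, literals {A=F, C=F}.
              branch 2.2.2.2 (add ~~(C -> C)):
                ~~(C -> C): drop double negation, giving (C -> C).
                (C -> C): β-rule — branch into ~C  //  C.
                  branch 2.2.2.2.1 (add ~C):
                    ○ open, literals {A=F, C=F}.
                  branch 2.2.2.2.2 (add C):
                    × closes — contains both C and ~C.
6 branches closed, 4 open.
Each open branch fixes some atoms; the unmentioned ones are free. Counting distinct full assignments: branch {B=F, C=F} (A) contributes 2 new; branch {A=T, C=F} (B) contributes 1 new; branch {A=F, C=F} (B) contributes 1 new; branch {A=F, C=F} (B) contributes 0 new. Total: 4.

4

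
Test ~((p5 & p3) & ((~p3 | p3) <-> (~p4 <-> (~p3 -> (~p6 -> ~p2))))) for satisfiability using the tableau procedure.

Satisfiable

Initial set: {T ~((p5 & p3) & ((~p3 | p3) <-> (~p4 <-> (~p3 -> (~p6 -> ~p2)))))}.
T ~((p5 & p3) & ((~p3 | p3) <-> (~p4 <-> (~p3 -> (~p6 -> ~p2))))): β-rule — branch into F (p5 & p3)  //  F ((~p3 | p3) <-> (~p4 <-> (~p3 -> (~p6 -> ~p2)))).
  branch 1 (add F (p5 & p3)):
    F (p5 & p3): β-rule — branch into F p5  //  F p3.
      branch 1.1 (add F p5):
        ○ open, literals {p5=F}.
      branch 1.2 (add F p3):
        ○ open, literals {p3=F}.
  branch 2 (add F ((~p3 | p3) <-> (~p4 <-> (~p3 -> (~p6 -> ~p2))))):
    F ((~p3 | p3) <-> (~p4 <-> (~p3 -> (~p6 -> ~p2)))): β-rule — branch into T (~p3 | p3), F (~p4 <-> (~p3 -> (~p6 -> ~p2)))  //  F (~p3 | p3), T (~p4 <-> (~p3 -> (~p6 -> ~p2))).
      branch 2.1 (add T (~p3 | p3), F (~p4 <-> (~p3 -> (~p6 -> ~p2)))):
        T (~p3 | p3): β-rule — branch into T ~p3  //  T p3.
          branch 2.1.1 (add T ~p3):
            F (~p4 <-> (~p3 -> (~p6 -> ~p2))): β-rule — branch into T ~p4, F (~p3 -> (~p6 -> ~p2))  //  F ~p4, T (~p3 -> (~p6 -> ~p2)).
              branch 2.1.1.1 (add T ~p4, F (~p3 -> (~p6 -> ~p2))):
                F (~p3 -> (~p6 -> ~p2)): α-rule — add T ~p3, F (~p6 -> ~p2).
                F (~p6 -> ~p2): α-rule — add T ~p6, F ~p2.
                ○ open, literals {p2=T, p3=F, p4=F, p6=F}.
              branch 2.1.1.2 (add F ~p4, T (~p3 -> (~p6 -> ~p2))):
                T (~p3 -> (~p6 -> ~p2)): β-rule — branch into F ~p3  //  T (~p6 -> ~p2).
                  branch 2.1.1.2.1 (add F ~p3):
                    × closes — contains both p3 and ~p3.
                  branch 2.1.1.2.2 (add T (~p6 -> ~p2)):
                    T (~p6 -> ~p2): β-rule — branch into F ~p6  //  T ~p2.
                      branch 2.1.1.2.2.1 (add F ~p6):
                        ○ open, literals {p3=F, p4=T, p6=T}.
                      branch 2.1.1.2.2.2 (add T ~p2):
                        ○ open, literals {p2=F, p3=F, p4=T}.
          branch 2.1.2 (add T p3):
            F (~p4 <-> (~p3 -> (~p6 -> ~p2))): β-rule — branch into T ~p4, F (~p3 -> (~p6 -> ~p2))  //  F ~p4, T (~p3 -> (~p6 -> ~p2)).
              branch 2.1.2.1 (add T ~p4, F (~p3 -> (~p6 -> ~p2))):
                F (~p3 -> (~p6 -> ~p2)): α-rule — add T ~p3, F (~p6 -> ~p2).
                × closes — contains both p3 and ~p3.
              branch 2.1.2.2 (add F ~p4, T (~p3 -> (~p6 -> ~p2))):
                T (~p3 -> (~p6 -> ~p2)): β-rule — branch into F ~p3  //  T (~p6 -> ~p2).
                  branch 2.1.2.2.1 (add F ~p3):
                    ○ open, literals {p3=T, p4=T}.
                  branch 2.1.2.2.2 (add T (~p6 -> ~p2)):
                    T (~p6 -> ~p2): β-rule — branch into F ~p6  //  T ~p2.
                      branch 2.1.2.2.2.1 (add F ~p6):
                        ○ open, literals {p3=T, p4=T, p6=T}.
                      branch 2.1.2.2.2.2 (add T ~p2):
                        ○ open, literals {p2=F, p3=T, p4=T}.
      branch 2.2 (add F (~p3 | p3), T (~p4 <-> (~p3 -> (~p6 -> ~p2)))):
        F (~p3 | p3): α-rule — add F ~p3, F p3.
        × closes — contains both p3 and ~p3.
3 branches closed, 8 open.
An open branch gives a satisfying assignment: p5=F.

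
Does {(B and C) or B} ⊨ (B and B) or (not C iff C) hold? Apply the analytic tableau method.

Initial set: {((B and C) or B); not ((B and B) or (not C iff C))}.
not ((B and B) or (not C iff C)): α-rule — add not (B and B), not (not C iff C).
((B and C) or B): β-rule — branch into (B and C)  //  B.
  branch 1 (add (B and C)):
    (B and C): α-rule — add B, C.
    not (B and B): β-rule — branch into not B  //  not B.
      branch 1.1 (add not B):
        × closes — contains both B and not B.
      branch 1.2 (add not B):
        × closes — contains both B and not B.
  branch 2 (add B):
    not (B and B): β-rule — branch into not B  //  not B.
      branch 2.1 (add not B):
        × closes — contains both B and not B.
      branch 2.2 (add not B):
        × closes — contains both B and not B.
All 4 branches close.
Every branch closed, so the premises entail the conclusion.

Yes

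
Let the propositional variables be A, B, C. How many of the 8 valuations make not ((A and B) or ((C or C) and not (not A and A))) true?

Initial set: {not ((A and B) or ((C or C) and not (not A and A)))}.
not ((A and B) or ((C or C) and not (not A and A))): α-rule — add not (A and B), not ((C or C) and not (not A and A)).
not (A and B): β-rule — branch into not A  //  not B.
  branch 1 (add not A):
    not ((C or C) and not (not A and A)): β-rule — branch into not (C or C)  //  not not (not A and A).
      branch 1.1 (add not (C or C)):
        not (C or C): α-rule — add not C, not C.
        ○ open, literals {A=false, C=false}.
      branch 1.2 (add not not (not A and A)):
        not not (not A and A): α-rule — add not A, A.
        × closes — contains both A and not A.
  branch 2 (add not B):
    not ((C or C) and not (not A and A)): β-rule — branch into not (C or C)  //  not not (not A and A).
      branch 2.1 (add not (C or C)):
        not (C or C): α-rule — add not C, not C.
        ○ open, literals {B=false, C=false}.
      branch 2.2 (add not not (not A and A)):
        not not (not A and A): α-rule — add not A, A.
        × closes — contains both A and not A.
2 branches closed, 2 open.
Each open branch fixes some atoms; the unmentioned ones are free. Counting distinct full assignments: branch {A=false, C=false} (B) contributes 2 new; branch {B=false, C=false} (A) contributes 1 new. Total: 3.

3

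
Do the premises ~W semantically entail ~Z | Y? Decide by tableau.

No

Initial set: {T ~W; F (~Z | Y)}.
F (~Z | Y): α-rule — add F ~Z, F Y.
○ open, literals {W=F, Y=F, Z=T}.
0 branches closed, 1 open.
An open branch gives a countermodel: W=F, Y=F, Z=T (unmentioned atoms arbitrary); the premises hold there but the conclusion fails.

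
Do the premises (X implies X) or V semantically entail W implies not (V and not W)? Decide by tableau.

Initial set: {((X implies X) or V); not (W implies not (V and not W))}.
not (W implies not (V and not W)): α-rule — add W, not not (V and not W).
not not (V and not W): α-rule — add V, not W.
× closes — contains both W and not W.
All 1 branch closes.
Every branch closed, so the premises entail the conclusion.

Yes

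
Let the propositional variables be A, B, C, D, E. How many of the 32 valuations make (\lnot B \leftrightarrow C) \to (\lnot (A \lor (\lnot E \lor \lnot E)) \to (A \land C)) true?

Initial set: {T ((\lnot B \leftrightarrow C) \to (\lnot (A \lor (\lnot E \lor \lnot E)) \to (A \land C)))}.
T ((\lnot B \leftrightarrow C) \to (\lnot (A \lor (\lnot E \lor \lnot E)) \to (A \land C))): β-rule — branch into F (\lnot B \leftrightarrow C)  //  T (\lnot (A \lor (\lnot E \lor \lnot E)) \to (A \land C)).
  branch 1 (add F (\lnot B \leftrightarrow C)):
    F (\lnot B \leftrightarrow C): β-rule — branch into T \lnot B, F C  //  F \lnot B, T C.
      branch 1.1 (add T \lnot B, F C):
        ○ open, literals {B=0, C=0}.
      branch 1.2 (add F \lnot B, T C):
        ○ open, literals {B=1, C=1}.
  branch 2 (add T (\lnot (A \lor (\lnot E \lor \lnot E)) \to (A \land C))):
    T (\lnot (A \lor (\lnot E \lor \lnot E)) \to (A \land C)): β-rule — branch into F \lnot (A \lor (\lnot E \lor \lnot E))  //  T (A \land C).
      branch 2.1 (add F \lnot (A \lor (\lnot E \lor \lnot E))):
        F \lnot (A \lor (\lnot E \lor \lnot E)): β-rule — branch into T A  //  T (\lnot E \lor \lnot E).
          branch 2.1.1 (add T A):
            ○ open, literals {A=1}.
          branch 2.1.2 (add T (\lnot E \lor \lnot E)):
            T (\lnot E \lor \lnot E): β-rule — branch into T \lnot E  //  T \lnot E.
              branch 2.1.2.1 (add T \lnot E):
                ○ open, literals {E=0}.
              branch 2.1.2.2 (add T \lnot E):
                ○ open, literals {E=0}.
      branch 2.2 (add T (A \land C)):
        T (A \land C): α-rule — add T A, T C.
        ○ open, literals {A=1, C=1}.
0 branches closed, 6 open.
Each open branch fixes some atoms; the unmentioned ones are free. Counting distinct full assignments: branch {B=0, C=0} (A, D, E) contributes 8 new; branch {B=1, C=1} (A, D, E) contributes 8 new; branch {A=1} (B, C, D, E) contributes 8 new; branch {E=0} (A, B, C, D) contributes 4 new; branch {E=0} (A, B, C, D) contributes 0 new; branch {A=1, C=1} (B, D, E) contributes 0 new. Total: 28.

28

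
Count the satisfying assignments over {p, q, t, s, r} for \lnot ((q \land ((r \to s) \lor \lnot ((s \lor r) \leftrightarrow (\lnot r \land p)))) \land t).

24

Initial set: {\lnot ((q \land ((r \to s) \lor \lnot ((s \lor r) \leftrightarrow (\lnot r \land p)))) \land t)}.
\lnot ((q \land ((r \to s) \lor \lnot ((s \lor r) \leftrightarrow (\lnot r \land p)))) \land t): β-rule — branch into \lnot (q \land ((r \to s) \lor \lnot ((s \lor r) \leftrightarrow (\lnot r \land p))))  //  \lnot t.
  branch 1 (add \lnot (q \land ((r \to s) \lor \lnot ((s \lor r) \leftrightarrow (\lnot r \land p))))):
    \lnot (q \land ((r \to s) \lor \lnot ((s \lor r) \leftrightarrow (\lnot r \land p)))): β-rule — branch into \lnot q  //  \lnot ((r \to s) \lor \lnot ((s \lor r) \leftrightarrow (\lnot r \land p))).
      branch 1.1 (add \lnot q):
        ○ open, literals {q=false}.
      branch 1.2 (add \lnot ((r \to s) \lor \lnot ((s \lor r) \leftrightarrow (\lnot r \land p)))):
        \lnot ((r \to s) \lor \lnot ((s \lor r) \leftrightarrow (\lnot r \land p))): α-rule — add \lnot (r \to s), \lnot \lnot ((s \lor r) \leftrightarrow (\lnot r \land p)).
        \lnot (r \to s): α-rule — add r, \lnot s.
        \lnot \lnot ((s \lor r) \leftrightarrow (\lnot r \land p)): β-rule — branch into (s \lor r), (\lnot r \land p)  //  \lnot (s \lor r), \lnot (\lnot r \land p).
          branch 1.2.1 (add (s \lor r), (\lnot r \land p)):
            (\lnot r \land p): α-rule — add \lnot r, p.
            × closes — contains both r and \lnot r.
          branch 1.2.2 (add \lnot (s \lor r), \lnot (\lnot r \land p)):
            \lnot (s \lor r): α-rule — add \lnot s, \lnot r.
            × closes — contains both r and \lnot r.
  branch 2 (add \lnot t):
    ○ open, literals {t=false}.
2 branches closed, 2 open.
Each open branch fixes some atoms; the unmentioned ones are free. Counting distinct full assignments: branch {q=false} (p, t, s, r) contributes 16 new; branch {t=false} (p, q, s, r) contributes 8 new. Total: 24.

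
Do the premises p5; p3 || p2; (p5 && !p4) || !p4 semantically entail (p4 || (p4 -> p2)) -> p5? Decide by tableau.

Initial set: {p5; (p3 || p2); ((p5 && !p4) || !p4); !((p4 || (p4 -> p2)) -> p5)}.
!((p4 || (p4 -> p2)) -> p5): α-rule — add (p4 || (p4 -> p2)), !p5.
× closes — contains both p5 and !p5.
All 1 branch closes.
Every branch closed, so the premises entail the conclusion.

Yes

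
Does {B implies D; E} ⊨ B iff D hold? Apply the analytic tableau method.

Initial set: {(B implies D); E; not (B iff D)}.
(B implies D): β-rule — branch into not B  //  D.
  branch 1 (add not B):
    not (B iff D): β-rule — branch into B, not D  //  not B, D.
      branch 1.1 (add B, not D):
        × closes — contains both B and not B.
      branch 1.2 (add not B, D):
        ○ open, literals {B=false, D=true, E=true}.
  branch 2 (add D):
    not (B iff D): β-rule — branch into B, not D  //  not B, D.
      branch 2.1 (add B, not D):
        × closes — contains both D and not D.
      branch 2.2 (add not B, D):
        ○ open, literals {B=false, D=true, E=true}.
2 branches closed, 2 open.
An open branch gives a countermodel: B=false, D=true, E=true (unmentioned atoms arbitrary); the premises hold there but the conclusion fails.

No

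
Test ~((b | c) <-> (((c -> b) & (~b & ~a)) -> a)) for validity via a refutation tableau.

Assume the negation and expand:
Initial set: {~~((b | c) <-> (((c -> b) & (~b & ~a)) -> a))}.
~~((b | c) <-> (((c -> b) & (~b & ~a)) -> a)): β-rule — branch into (b | c), (((c -> b) & (~b & ~a)) -> a)  //  ~(b | c), ~(((c -> b) & (~b & ~a)) -> a).
  branch 1 (add (b | c), (((c -> b) & (~b & ~a)) -> a)):
    (b | c): β-rule — branch into b  //  c.
      branch 1.1 (add b):
        (((c -> b) & (~b & ~a)) -> a): β-rule — branch into ~((c -> b) & (~b & ~a))  //  a.
          branch 1.1.1 (add ~((c -> b) & (~b & ~a))):
            ~((c -> b) & (~b & ~a)): β-rule — branch into ~(c -> b)  //  ~(~b & ~a).
              branch 1.1.1.1 (add ~(c -> b)):
                ~(c -> b): α-rule — add c, ~b.
                × closes — contains both b and ~b.
              branch 1.1.1.2 (add ~(~b & ~a)):
                ~(~b & ~a): β-rule — branch into ~~b  //  ~~a.
                  branch 1.1.1.2.1 (add ~~b):
                    ○ open, literals {b=1}.
                  branch 1.1.1.2.2 (add ~~a):
                    ○ open, literals {a=1, b=1}.
          branch 1.1.2 (add a):
            ○ open, literals {a=1, b=1}.
      branch 1.2 (add c):
        (((c -> b) & (~b & ~a)) -> a): β-rule — branch into ~((c -> b) & (~b & ~a))  //  a.
          branch 1.2.1 (add ~((c -> b) & (~b & ~a))):
            ~((c -> b) & (~b & ~a)): β-rule — branch into ~(c -> b)  //  ~(~b & ~a).
              branch 1.2.1.1 (add ~(c -> b)):
                ~(c -> b): α-rule — add c, ~b.
                ○ open, literals {b=0, c=1}.
              branch 1.2.1.2 (add ~(~b & ~a)):
                ~(~b & ~a): β-rule — branch into ~~b  //  ~~a.
                  branch 1.2.1.2.1 (add ~~b):
                    ○ open, literals {b=1, c=1}.
                  branch 1.2.1.2.2 (add ~~a):
                    ○ open, literals {a=1, c=1}.
          branch 1.2.2 (add a):
            ○ open, literals {a=1, c=1}.
  branch 2 (add ~(b | c), ~(((c -> b) & (~b & ~a)) -> a)):
    ~(b | c): α-rule — add ~b, ~c.
    ~(((c -> b) & (~b & ~a)) -> a): α-rule — add ((c -> b) & (~b & ~a)), ~a.
    ((c -> b) & (~b & ~a)): α-rule — add (c -> b), (~b & ~a).
    (~b & ~a): α-rule — add ~b, ~a.
    (c -> b): β-rule — branch into ~c  //  b.
      branch 2.1 (add ~c):
        ○ open, literals {a=0, b=0, c=0}.
      branch 2.2 (add b):
        × closes — contains both b and ~b.
2 branches closed, 8 open.
An open branch gives a countermodel: b=1 (unmentioned atoms arbitrary); under it the original formula is false.

Not valid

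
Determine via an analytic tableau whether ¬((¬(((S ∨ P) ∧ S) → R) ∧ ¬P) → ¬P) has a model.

Initial set: {¬((¬(((S ∨ P) ∧ S) → R) ∧ ¬P) → ¬P)}.
¬((¬(((S ∨ P) ∧ S) → R) ∧ ¬P) → ¬P): α-rule — add (¬(((S ∨ P) ∧ S) → R) ∧ ¬P), ¬¬P.
(¬(((S ∨ P) ∧ S) → R) ∧ ¬P): α-rule — add ¬(((S ∨ P) ∧ S) → R), ¬P.
× closes — contains both P and ¬P.
All 1 branch closes.
Every branch closed; the formula is unsatisfiable.

Unsatisfiable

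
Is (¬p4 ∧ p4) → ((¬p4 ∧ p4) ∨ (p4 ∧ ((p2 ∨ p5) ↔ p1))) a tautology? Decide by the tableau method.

Valid

Assume the negation and expand:
Initial set: {¬((¬p4 ∧ p4) → ((¬p4 ∧ p4) ∨ (p4 ∧ ((p2 ∨ p5) ↔ p1))))}.
¬((¬p4 ∧ p4) → ((¬p4 ∧ p4) ∨ (p4 ∧ ((p2 ∨ p5) ↔ p1)))): α-rule — add (¬p4 ∧ p4), ¬((¬p4 ∧ p4) ∨ (p4 ∧ ((p2 ∨ p5) ↔ p1))).
(¬p4 ∧ p4): α-rule — add ¬p4, p4.
× closes — contains both p4 and ¬p4.
All 1 branch closes.
Every branch closed, so the negation is unsatisfiable and the formula is valid.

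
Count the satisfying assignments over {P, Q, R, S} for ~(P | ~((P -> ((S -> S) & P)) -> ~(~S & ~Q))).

Initial set: {~(P | ~((P -> ((S -> S) & P)) -> ~(~S & ~Q)))}.
~(P | ~((P -> ((S -> S) & P)) -> ~(~S & ~Q))): α-rule — add ~P, ~~((P -> ((S -> S) & P)) -> ~(~S & ~Q)).
~~((P -> ((S -> S) & P)) -> ~(~S & ~Q)): β-rule — branch into ~(P -> ((S -> S) & P))  //  ~(~S & ~Q).
  branch 1 (add ~(P -> ((S -> S) & P))):
    ~(P -> ((S -> S) & P)): α-rule — add P, ~((S -> S) & P).
    × closes — contains both P and ~P.
  branch 2 (add ~(~S & ~Q)):
    ~(~S & ~Q): β-rule — branch into ~~S  //  ~~Q.
      branch 2.1 (add ~~S):
        ○ open, literals {P=0, S=1}.
      branch 2.2 (add ~~Q):
        ○ open, literals {P=0, Q=1}.
1 branch closed, 2 open.
Each open branch fixes some atoms; the unmentioned ones are free. Counting distinct full assignments: branch {P=0, S=1} (Q, R) contributes 4 new; branch {P=0, Q=1} (R, S) contributes 2 new. Total: 6.

6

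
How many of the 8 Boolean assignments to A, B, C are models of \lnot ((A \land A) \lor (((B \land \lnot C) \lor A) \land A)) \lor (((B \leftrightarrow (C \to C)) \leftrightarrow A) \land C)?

Initial set: {(\lnot ((A \land A) \lor (((B \land \lnot C) \lor A) \land A)) \lor (((B \leftrightarrow (C \to C)) \leftrightarrow A) \land C))}.
(\lnot ((A \land A) \lor (((B \land \lnot C) \lor A) \land A)) \lor (((B \leftrightarrow (C \to C)) \leftrightarrow A) \land C)): β-rule — branch into \lnot ((A \land A) \lor (((B \land \lnot C) \lor A) \land A))  //  (((B \leftrightarrow (C \to C)) \leftrightarrow A) \land C).
  branch 1 (add \lnot ((A \land A) \lor (((B \land \lnot C) \lor A) \land A))):
    \lnot ((A \land A) \lor (((B \land \lnot C) \lor A) \land A)): α-rule — add \lnot (A \land A), \lnot (((B \land \lnot C) \lor A) \land A).
    \lnot (A \land A): β-rule — branch into \lnot A  //  \lnot A.
      branch 1.1 (add \lnot A):
        \lnot (((B \land \lnot C) \lor A) \land A): β-rule — branch into \lnot ((B \land \lnot C) \lor A)  //  \lnot A.
          branch 1.1.1 (add \lnot ((B \land \lnot C) \lor A)):
            \lnot ((B \land \lnot C) \lor A): α-rule — add \lnot (B \land \lnot C), \lnot A.
            \lnot (B \land \lnot C): β-rule — branch into \lnot B  //  \lnot \lnot C.
              branch 1.1.1.1 (add \lnot B):
                ○ open, literals {A=0, B=0}.
              branch 1.1.1.2 (add \lnot \lnot C):
                ○ open, literals {A=0, C=1}.
          branch 1.1.2 (add \lnot A):
            ○ open, literals {A=0}.
      branch 1.2 (add \lnot A):
        \lnot (((B \land \lnot C) \lor A) \land A): β-rule — branch into \lnot ((B \land \lnot C) \lor A)  //  \lnot A.
          branch 1.2.1 (add \lnot ((B \land \lnot C) \lor A)):
            \lnot ((B \land \lnot C) \lor A): α-rule — add \lnot (B \land \lnot C), \lnot A.
            \lnot (B \land \lnot C): β-rule — branch into \lnot B  //  \lnot \lnot C.
              branch 1.2.1.1 (add \lnot B):
                ○ open, literals {A=0, B=0}.
              branch 1.2.1.2 (add \lnot \lnot C):
                ○ open, literals {A=0, C=1}.
          branch 1.2.2 (add \lnot A):
            ○ open, literals {A=0}.
  branch 2 (add (((B \leftrightarrow (C \to C)) \leftrightarrow A) \land C)):
    (((B \leftrightarrow (C \to C)) \leftrightarrow A) \land C): α-rule — add ((B \leftrightarrow (C \to C)) \leftrightarrow A), C.
    ((B \leftrightarrow (C \to C)) \leftrightarrow A): β-rule — branch into (B \leftrightarrow (C \to C)), A  //  \lnot (B \leftrightarrow (C \to C)), \lnot A.
      branch 2.1 (add (B \leftrightarrow (C \to C)), A):
        (B \leftrightarrow (C \to C)): β-rule — branch into B, (C \to C)  //  \lnot B, \lnot (C \to C).
          branch 2.1.1 (add B, (C \to C)):
            (C \to C): β-rule — branch into \lnot C  //  C.
              branch 2.1.1.1 (add \lnot C):
                × closes — contains both C and \lnot C.
              branch 2.1.1.2 (add C):
                ○ open, literals {A=1, B=1, C=1}.
          branch 2.1.2 (add \lnot B, \lnot (C \to C)):
            \lnot (C \to C): α-rule — add C, \lnot C.
            × closes — contains both C and \lnot C.
      branch 2.2 (add \lnot (B \leftrightarrow (C \to C)), \lnot A):
        \lnot (B \leftrightarrow (C \to C)): β-rule — branch into B, \lnot (C \to C)  //  \lnot B, (C \to C).
          branch 2.2.1 (add B, \lnot (C \to C)):
            \lnot (C \to C): α-rule — add C, \lnot C.
            × closes — contains both C and \lnot C.
          branch 2.2.2 (add \lnot B, (C \to C)):
            (C \to C): β-rule — branch into \lnot C  //  C.
              branch 2.2.2.1 (add \lnot C):
                × closes — contains both C and \lnot C.
              branch 2.2.2.2 (add C):
                ○ open, literals {A=0, B=0, C=1}.
4 branches closed, 8 open.
Each open branch fixes some atoms; the unmentioned ones are free. Counting distinct full assignments: branch {A=0, B=0} (C) contributes 2 new; branch {A=0, C=1} (B) contributes 1 new; branch {A=0} (B, C) contributes 1 new; branch {A=0, B=0} (C) contributes 0 new; branch {A=0, C=1} (B) contributes 0 new; branch {A=0} (B, C) contributes 0 new; branch {A=1, B=1, C=1} (none free) contributes 1 new; branch {A=0, B=0, C=1} (none free) contributes 0 new. Total: 5.

5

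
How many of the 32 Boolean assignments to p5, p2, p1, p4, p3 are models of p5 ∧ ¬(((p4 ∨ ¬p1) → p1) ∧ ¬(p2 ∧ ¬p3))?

10

Initial set: {(p5 ∧ ¬(((p4 ∨ ¬p1) → p1) ∧ ¬(p2 ∧ ¬p3)))}.
(p5 ∧ ¬(((p4 ∨ ¬p1) → p1) ∧ ¬(p2 ∧ ¬p3))): α-rule — add p5, ¬(((p4 ∨ ¬p1) → p1) ∧ ¬(p2 ∧ ¬p3)).
¬(((p4 ∨ ¬p1) → p1) ∧ ¬(p2 ∧ ¬p3)): β-rule — branch into ¬((p4 ∨ ¬p1) → p1)  //  ¬¬(p2 ∧ ¬p3).
  branch 1 (add ¬((p4 ∨ ¬p1) → p1)):
    ¬((p4 ∨ ¬p1) → p1): α-rule — add (p4 ∨ ¬p1), ¬p1.
    (p4 ∨ ¬p1): β-rule — branch into p4  //  ¬p1.
      branch 1.1 (add p4):
        ○ open, literals {p1=0, p4=1, p5=1}.
      branch 1.2 (add ¬p1):
        ○ open, literals {p1=0, p5=1}.
  branch 2 (add ¬¬(p2 ∧ ¬p3)):
    ¬¬(p2 ∧ ¬p3): α-rule — add p2, ¬p3.
    ○ open, literals {p2=1, p3=0, p5=1}.
0 branches closed, 3 open.
Each open branch fixes some atoms; the unmentioned ones are free. Counting distinct full assignments: branch {p1=0, p4=1, p5=1} (p2, p3) contributes 4 new; branch {p1=0, p5=1} (p2, p4, p3) contributes 4 new; branch {p2=1, p3=0, p5=1} (p1, p4) contributes 2 new. Total: 10.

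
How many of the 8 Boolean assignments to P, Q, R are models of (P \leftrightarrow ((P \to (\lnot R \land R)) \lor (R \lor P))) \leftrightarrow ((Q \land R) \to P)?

Initial set: {((P \leftrightarrow ((P \to (\lnot R \land R)) \lor (R \lor P))) \leftrightarrow ((Q \land R) \to P))}.
((P \leftrightarrow ((P \to (\lnot R \land R)) \lor (R \lor P))) \leftrightarrow ((Q \land R) \to P)): β-rule — branch into (P \leftrightarrow ((P \to (\lnot R \land R)) \lor (R \lor P))), ((Q \land R) \to P)  //  \lnot (P \leftrightarrow ((P \to (\lnot R \land R)) \lor (R \lor P))), \lnot ((Q \land R) \to P).
  branch 1 (add (P \leftrightarrow ((P \to (\lnot R \land R)) \lor (R \lor P))), ((Q \land R) \to P)):
    (P \leftrightarrow ((P \to (\lnot R \land R)) \lor (R \lor P))): β-rule — branch into P, ((P \to (\lnot R \land R)) \lor (R \lor P))  //  \lnot P, \lnot ((P \to (\lnot R \land R)) \lor (R \lor P)).
      branch 1.1 (add P, ((P \to (\lnot R \land R)) \lor (R \lor P))):
        ((Q \land R) \to P): β-rule — branch into \lnot (Q \land R)  //  P.
          branch 1.1.1 (add \lnot (Q \land R)):
            ((P \to (\lnot R \land R)) \lor (R \lor P)): β-rule — branch into (P \to (\lnot R \land R))  //  (R \lor P).
              branch 1.1.1.1 (add (P \to (\lnot R \land R))):
                \lnot (Q \land R): β-rule — branch into \lnot Q  //  \lnot R.
                  branch 1.1.1.1.1 (add \lnot Q):
                    (P \to (\lnot R \land R)): β-rule — branch into \lnot P  //  (\lnot R \land R).
                      branch 1.1.1.1.1.1 (add \lnot P):
                        × closes — contains both P and \lnot P.
                      branch 1.1.1.1.1.2 (add (\lnot R \land R)):
                        (\lnot R \land R): α-rule — add \lnot R, R.
                        × closes — contains both R and \lnot R.
                  branch 1.1.1.1.2 (add \lnot R):
                    (P \to (\lnot R \land R)): β-rule — branch into \lnot P  //  (\lnot R \land R).
                      branch 1.1.1.1.2.1 (add \lnot P):
                        × closes — contains both P and \lnot P.
                      branch 1.1.1.1.2.2 (add (\lnot R \land R)):
                        (\lnot R \land R): α-rule — add \lnot R, R.
                        × closes — contains both R and \lnot R.
              branch 1.1.1.2 (add (R \lor P)):
                \lnot (Q \land R): β-rule — branch into \lnot Q  //  \lnot R.
                  branch 1.1.1.2.1 (add \lnot Q):
                    (R \lor P): β-rule — branch into R  //  P.
                      branch 1.1.1.2.1.1 (add R):
                        ○ open, literals {P=T, Q=F, R=T}.
                      branch 1.1.1.2.1.2 (add P):
                        ○ open, literals {P=T, Q=F}.
                  branch 1.1.1.2.2 (add \lnot R):
                    (R \lor P): β-rule — branch into R  //  P.
                      branch 1.1.1.2.2.1 (add R):
                        × closes — contains both R and \lnot R.
                      branch 1.1.1.2.2.2 (add P):
                        ○ open, literals {P=T, R=F}.
          branch 1.1.2 (add P):
            ((P \to (\lnot R \land R)) \lor (R \lor P)): β-rule — branch into (P \to (\lnot R \land R))  //  (R \lor P).
              branch 1.1.2.1 (add (P \to (\lnot R \land R))):
                (P \to (\lnot R \land R)): β-rule — branch into \lnot P  //  (\lnot R \land R).
                  branch 1.1.2.1.1 (add \lnot P):
                    × closes — contains both P and \lnot P.
                  branch 1.1.2.1.2 (add (\lnot R \land R)):
                    (\lnot R \land R): α-rule — add \lnot R, R.
                    × closes — contains both R and \lnot R.
              branch 1.1.2.2 (add (R \lor P)):
                (R \lor P): β-rule — branch into R  //  P.
                  branch 1.1.2.2.1 (add R):
                    ○ open, literals {P=T, R=T}.
                  branch 1.1.2.2.2 (add P):
                    ○ open, literals {P=T}.
      branch 1.2 (add \lnot P, \lnot ((P \to (\lnot R \land R)) \lor (R \lor P))):
        \lnot ((P \to (\lnot R \land R)) \lor (R \lor P)): α-rule — add \lnot (P \to (\lnot R \land R)), \lnot (R \lor P).
        \lnot (P \to (\lnot R \land R)): α-rule — add P, \lnot (\lnot R \land R).
        × closes — contains both P and \lnot P.
  branch 2 (add \lnot (P \leftrightarrow ((P \to (\lnot R \land R)) \lor (R \lor P))), \lnot ((Q \land R) \to P)):
    \lnot ((Q \land R) \to P): α-rule — add (Q \land R), \lnot P.
    (Q \land R): α-rule — add Q, R.
    \lnot (P \leftrightarrow ((P \to (\lnot R \land R)) \lor (R \lor P))): β-rule — branch into P, \lnot ((P \to (\lnot R \land R)) \lor (R \lor P))  //  \lnot P, ((P \to (\lnot R \land R)) \lor (R \lor P)).
      branch 2.1 (add P, \lnot ((P \to (\lnot R \land R)) \lor (R \lor P))):
        × closes — contains both P and \lnot P.
      branch 2.2 (add \lnot P, ((P \to (\lnot R \land R)) \lor (R \lor P))):
        ((P \to (\lnot R \land R)) \lor (R \lor P)): β-rule — branch into (P \to (\lnot R \land R))  //  (R \lor P).
          branch 2.2.1 (add (P \to (\lnot R \land R))):
            (P \to (\lnot R \land R)): β-rule — branch into \lnot P  //  (\lnot R \land R).
              branch 2.2.1.1 (add \lnot P):
                ○ open, literals {P=F, Q=T, R=T}.
              branch 2.2.1.2 (add (\lnot R \land R)):
                (\lnot R \land R): α-rule — add \lnot R, R.
                × closes — contains both R and \lnot R.
          branch 2.2.2 (add (R \lor P)):
            (R \lor P): β-rule — branch into R  //  P.
              branch 2.2.2.1 (add R):
                ○ open, literals {P=F, Q=T, R=T}.
              branch 2.2.2.2 (add P):
                × closes — contains both P and \lnot P.
11 branches closed, 7 open.
Each open branch fixes some atoms; the unmentioned ones are free. Counting distinct full assignments: branch {P=T, Q=F, R=T} (none free) contributes 1 new; branch {P=T, Q=F} (R) contributes 1 new; branch {P=T, R=F} (Q) contributes 1 new; branch {P=T, R=T} (Q) contributes 1 new; branch {P=T} (Q, R) contributes 0 new; branch {P=F, Q=T, R=T} (none free) contributes 1 new; branch {P=F, Q=T, R=T} (none free) contributes 0 new. Total: 5.

5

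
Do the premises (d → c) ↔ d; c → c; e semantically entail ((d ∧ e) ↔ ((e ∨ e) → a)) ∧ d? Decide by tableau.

No

Initial set: {((d → c) ↔ d); (c → c); e; ¬(((d ∧ e) ↔ ((e ∨ e) → a)) ∧ d)}.
((d → c) ↔ d): β-rule — branch into (d → c), d  //  ¬(d → c), ¬d.
  branch 1 (add (d → c), d):
    (c → c): β-rule — branch into ¬c  //  c.
      branch 1.1 (add ¬c):
        ¬(((d ∧ e) ↔ ((e ∨ e) → a)) ∧ d): β-rule — branch into ¬((d ∧ e) ↔ ((e ∨ e) → a))  //  ¬d.
          branch 1.1.1 (add ¬((d ∧ e) ↔ ((e ∨ e) → a))):
            (d → c): β-rule — branch into ¬d  //  c.
              branch 1.1.1.1 (add ¬d):
                × closes — contains both d and ¬d.
              branch 1.1.1.2 (add c):
                × closes — contains both c and ¬c.
          branch 1.1.2 (add ¬d):
            × closes — contains both d and ¬d.
      branch 1.2 (add c):
        ¬(((d ∧ e) ↔ ((e ∨ e) → a)) ∧ d): β-rule — branch into ¬((d ∧ e) ↔ ((e ∨ e) → a))  //  ¬d.
          branch 1.2.1 (add ¬((d ∧ e) ↔ ((e ∨ e) → a))):
            (d → c): β-rule — branch into ¬d  //  c.
              branch 1.2.1.1 (add ¬d):
                × closes — contains both d and ¬d.
              branch 1.2.1.2 (add c):
                ¬((d ∧ e) ↔ ((e ∨ e) → a)): β-rule — branch into (d ∧ e), ¬((e ∨ e) → a)  //  ¬(d ∧ e), ((e ∨ e) → a).
                  branch 1.2.1.2.1 (add (d ∧ e), ¬((e ∨ e) → a)):
                    (d ∧ e): α-rule — add d, e.
                    ¬((e ∨ e) → a): α-rule — add (e ∨ e), ¬a.
                    (e ∨ e): β-rule — branch into e  //  e.
                      branch 1.2.1.2.1.1 (add e):
                        ○ open, literals {a=F, c=T, d=T, e=T}.
                      branch 1.2.1.2.1.2 (add e):
                        ○ open, literals {a=F, c=T, d=T, e=T}.
                  branch 1.2.1.2.2 (add ¬(d ∧ e), ((e ∨ e) → a)):
                    ¬(d ∧ e): β-rule — branch into ¬d  //  ¬e.
                      branch 1.2.1.2.2.1 (add ¬d):
                        × closes — contains both d and ¬d.
                      branch 1.2.1.2.2.2 (add ¬e):
                        × closes — contains both e and ¬e.
          branch 1.2.2 (add ¬d):
            × closes — contains both d and ¬d.
  branch 2 (add ¬(d → c), ¬d):
    ¬(d → c): α-rule — add d, ¬c.
    × closes — contains both d and ¬d.
8 branches closed, 2 open.
An open branch gives a countermodel: a=F, c=T, d=T, e=T (unmentioned atoms arbitrary); the premises hold there but the conclusion fails.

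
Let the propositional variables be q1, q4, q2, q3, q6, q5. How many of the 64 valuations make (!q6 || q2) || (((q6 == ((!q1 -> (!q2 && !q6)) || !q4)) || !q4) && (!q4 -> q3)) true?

Initial set: {T ((!q6 || q2) || (((q6 == ((!q1 -> (!q2 && !q6)) || !q4)) || !q4) && (!q4 -> q3)))}.
T ((!q6 || q2) || (((q6 == ((!q1 -> (!q2 && !q6)) || !q4)) || !q4) && (!q4 -> q3))): β-rule — branch into T (!q6 || q2)  //  T (((q6 == ((!q1 -> (!q2 && !q6)) || !q4)) || !q4) && (!q4 -> q3)).
  branch 1 (add T (!q6 || q2)):
    T (!q6 || q2): β-rule — branch into T !q6  //  T q2.
      branch 1.1 (add T !q6):
        ○ open, literals {q6=F}.
      branch 1.2 (add T q2):
        ○ open, literals {q2=T}.
  branch 2 (add T (((q6 == ((!q1 -> (!q2 && !q6)) || !q4)) || !q4) && (!q4 -> q3))):
    T (((q6 == ((!q1 -> (!q2 && !q6)) || !q4)) || !q4) && (!q4 -> q3)): α-rule — add T ((q6 == ((!q1 -> (!q2 && !q6)) || !q4)) || !q4), T (!q4 -> q3).
    T ((q6 == ((!q1 -> (!q2 && !q6)) || !q4)) || !q4): β-rule — branch into T (q6 == ((!q1 -> (!q2 && !q6)) || !q4))  //  T !q4.
      branch 2.1 (add T (q6 == ((!q1 -> (!q2 && !q6)) || !q4))):
        T (!q4 -> q3): β-rule — branch into F !q4  //  T q3.
          branch 2.1.1 (add F !q4):
            T (q6 == ((!q1 -> (!q2 && !q6)) || !q4)): β-rule — branch into T q6, T ((!q1 -> (!q2 && !q6)) || !q4)  //  F q6, F ((!q1 -> (!q2 && !q6)) || !q4).
              branch 2.1.1.1 (add T q6, T ((!q1 -> (!q2 && !q6)) || !q4)):
                T ((!q1 -> (!q2 && !q6)) || !q4): β-rule — branch into T (!q1 -> (!q2 && !q6))  //  T !q4.
                  branch 2.1.1.1.1 (add T (!q1 -> (!q2 && !q6))):
                    T (!q1 -> (!q2 && !q6)): β-rule — branch into F !q1  //  T (!q2 && !q6).
                      branch 2.1.1.1.1.1 (add F !q1):
                        ○ open, literals {q1=T, q4=T, q6=T}.
                      branch 2.1.1.1.1.2 (add T (!q2 && !q6)):
                        T (!q2 && !q6): α-rule — add T !q2, T !q6.
                        × closes — contains both q6 and !q6.
                  branch 2.1.1.1.2 (add T !q4):
                    × closes — contains both q4 and !q4.
              branch 2.1.1.2 (add F q6, F ((!q1 -> (!q2 && !q6)) || !q4)):
                F ((!q1 -> (!q2 && !q6)) || !q4): α-rule — add F (!q1 -> (!q2 && !q6)), F !q4.
                F (!q1 -> (!q2 && !q6)): α-rule — add T !q1, F (!q2 && !q6).
                F (!q2 && !q6): β-rule — branch into F !q2  //  F !q6.
                  branch 2.1.1.2.1 (add F !q2):
                    ○ open, literals {q1=F, q2=T, q4=T, q6=F}.
                  branch 2.1.1.2.2 (add F !q6):
                    × closes — contains both q6 and !q6.
          branch 2.1.2 (add T q3):
            T (q6 == ((!q1 -> (!q2 && !q6)) || !q4)): β-rule — branch into T q6, T ((!q1 -> (!q2 && !q6)) || !q4)  //  F q6, F ((!q1 -> (!q2 && !q6)) || !q4).
              branch 2.1.2.1 (add T q6, T ((!q1 -> (!q2 && !q6)) || !q4)):
                T ((!q1 -> (!q2 && !q6)) || !q4): β-rule — branch into T (!q1 -> (!q2 && !q6))  //  T !q4.
                  branch 2.1.2.1.1 (add T (!q1 -> (!q2 && !q6))):
                    T (!q1 -> (!q2 && !q6)): β-rule — branch into F !q1  //  T (!q2 && !q6).
                      branch 2.1.2.1.1.1 (add F !q1):
                        ○ open, literals {q1=T, q3=T, q6=T}.
                      branch 2.1.2.1.1.2 (add T (!q2 && !q6)):
                        T (!q2 && !q6): α-rule — add T !q2, T !q6.
                        × closes — contains both q6 and !q6.
                  branch 2.1.2.1.2 (add T !q4):
                    ○ open, literals {q3=T, q4=F, q6=T}.
              branch 2.1.2.2 (add F q6, F ((!q1 -> (!q2 && !q6)) || !q4)):
                F ((!q1 -> (!q2 && !q6)) || !q4): α-rule — add F (!q1 -> (!q2 && !q6)), F !q4.
                F (!q1 -> (!q2 && !q6)): α-rule — add T !q1, F (!q2 && !q6).
                F (!q2 && !q6): β-rule — branch into F !q2  //  F !q6.
                  branch 2.1.2.2.1 (add F !q2):
                    ○ open, literals {q1=F, q2=T, q3=T, q4=T, q6=F}.
                  branch 2.1.2.2.2 (add F !q6):
                    × closes — contains both q6 and !q6.
      branch 2.2 (add T !q4):
        T (!q4 -> q3): β-rule — branch into F !q4  //  T q3.
          branch 2.2.1 (add F !q4):
            × closes — contains both q4 and !q4.
          branch 2.2.2 (add T q3):
            ○ open, literals {q3=T, q4=F}.
6 branches closed, 8 open.
Each open branch fixes some atoms; the unmentioned ones are free. Counting distinct full assignments: branch {q6=F} (q1, q4, q2, q3, q5) contributes 32 new; branch {q2=T} (q1, q4, q3, q6, q5) contributes 16 new; branch {q1=T, q4=T, q6=T} (q2, q3, q5) contributes 4 new; branch {q1=F, q2=T, q4=T, q6=F} (q3, q5) contributes 0 new; branch {q1=T, q3=T, q6=T} (q4, q2, q5) contributes 2 new; branch {q3=T, q4=F, q6=T} (q1, q2, q5) contributes 2 new; branch {q1=F, q2=T, q3=T, q4=T, q6=F} (q5) contributes 0 new; branch {q3=T, q4=F} (q1, q2, q6, q5) contributes 0 new. Total: 56.

56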